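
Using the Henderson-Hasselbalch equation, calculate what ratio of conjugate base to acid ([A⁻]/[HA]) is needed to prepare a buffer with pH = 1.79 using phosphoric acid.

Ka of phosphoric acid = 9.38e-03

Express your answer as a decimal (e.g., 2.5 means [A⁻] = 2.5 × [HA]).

pKa = -log(9.38e-03) = 2.0278. pH = pKa + log([A⁻]/[HA]), so log([A⁻]/[HA]) = pH − pKa = 1.79 − 2.0278 = -0.2378. [A⁻]/[HA] = 10^(-0.2378) = 0.578

[A⁻]/[HA] = 0.578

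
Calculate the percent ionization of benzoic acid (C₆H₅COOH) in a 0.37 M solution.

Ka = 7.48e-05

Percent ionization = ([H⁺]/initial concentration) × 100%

Using Ka equilibrium: x² + Ka×x - Ka×C = 0. Solving: [H⁺] = 5.2235e-03. Percent = (5.2235e-03/0.37) × 100

Percent ionization = 1.41%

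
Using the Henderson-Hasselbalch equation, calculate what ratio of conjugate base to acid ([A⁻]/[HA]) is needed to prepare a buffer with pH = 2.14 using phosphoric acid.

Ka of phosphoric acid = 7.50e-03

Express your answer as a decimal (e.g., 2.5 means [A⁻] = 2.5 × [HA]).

pKa = -log(7.50e-03) = 2.1249. pH = pKa + log([A⁻]/[HA]), so log([A⁻]/[HA]) = pH − pKa = 2.14 − 2.1249 = 0.0151. [A⁻]/[HA] = 10^(0.0151) = 1.04

[A⁻]/[HA] = 1.04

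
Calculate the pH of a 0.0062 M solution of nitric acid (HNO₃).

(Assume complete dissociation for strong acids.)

[H⁺] = 0.0062 M for strong acid. pH = -log[H⁺] = -log(0.0062)

pH = 2.21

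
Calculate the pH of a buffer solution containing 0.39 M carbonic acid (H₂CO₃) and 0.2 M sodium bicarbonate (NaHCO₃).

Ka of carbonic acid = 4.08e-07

pKa = -log(4.08e-07) = 6.39. pH = pKa + log([A⁻]/[HA]) = 6.39 + log(0.2/0.39)

pH = 6.10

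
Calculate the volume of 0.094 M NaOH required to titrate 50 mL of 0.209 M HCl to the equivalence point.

At equivalence: moles acid = moles base. moles HCl = 0.209 × 50/1000 = 0.01045 mol. V_base = moles / 0.094 × 1000 = 111.2 mL.

V_{base} = 111.2 mL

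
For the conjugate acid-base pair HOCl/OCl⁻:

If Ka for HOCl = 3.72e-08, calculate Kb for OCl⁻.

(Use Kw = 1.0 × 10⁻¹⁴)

For a conjugate pair Ka × Kb = Kw, so Kb = Kw/Ka = 1.0 × 10⁻¹⁴ / 3.72e-08 = 2.69e-07.

K_b = 2.69e-07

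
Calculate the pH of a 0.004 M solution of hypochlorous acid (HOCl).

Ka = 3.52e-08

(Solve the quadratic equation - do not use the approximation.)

x² + Ka×x - Ka×C = 0. Using quadratic formula: [H⁺] = 1.1848e-05

pH = 4.93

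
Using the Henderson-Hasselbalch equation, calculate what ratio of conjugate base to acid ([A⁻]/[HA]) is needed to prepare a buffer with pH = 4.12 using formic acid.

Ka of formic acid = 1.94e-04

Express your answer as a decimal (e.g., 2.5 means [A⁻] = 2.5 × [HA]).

pKa = -log(1.94e-04) = 3.7122. pH = pKa + log([A⁻]/[HA]), so log([A⁻]/[HA]) = pH − pKa = 4.12 − 3.7122 = 0.4078. [A⁻]/[HA] = 10^(0.4078) = 2.56

[A⁻]/[HA] = 2.56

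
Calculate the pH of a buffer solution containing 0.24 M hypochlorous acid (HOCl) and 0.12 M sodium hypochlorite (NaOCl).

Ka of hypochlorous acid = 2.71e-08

pKa = -log(2.71e-08) = 7.57. pH = pKa + log([A⁻]/[HA]) = 7.57 + log(0.12/0.24)

pH = 7.27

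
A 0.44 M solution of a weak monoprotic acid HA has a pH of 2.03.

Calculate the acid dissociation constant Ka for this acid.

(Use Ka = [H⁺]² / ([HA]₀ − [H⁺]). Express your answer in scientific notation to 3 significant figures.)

[H⁺] = 10^(−pH) = 10^(−2.03) = 9.333e-03 M. For HA ⇌ H⁺ + A⁻, Ka = [H⁺][A⁻]/[HA] = [H⁺]² / ([HA]₀ − [H⁺]) = (9.333e-03)² / (0.44 − 9.333e-03) = 2.02e-04.

K_a = 2.02e-04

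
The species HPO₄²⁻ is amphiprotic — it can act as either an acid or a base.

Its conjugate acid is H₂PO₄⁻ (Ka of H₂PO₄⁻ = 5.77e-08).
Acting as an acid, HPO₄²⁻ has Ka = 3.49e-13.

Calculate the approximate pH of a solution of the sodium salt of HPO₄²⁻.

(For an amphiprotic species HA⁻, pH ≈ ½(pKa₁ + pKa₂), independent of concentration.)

pKa₁ = -log(5.77e-08) = 7.24; pKa₂ = -log(3.49e-13) = 12.46. For an amphiprotic species, pH ≈ ½(pKa₁ + pKa₂) = ½(7.24 + 12.46) = 9.85.

pH = 9.85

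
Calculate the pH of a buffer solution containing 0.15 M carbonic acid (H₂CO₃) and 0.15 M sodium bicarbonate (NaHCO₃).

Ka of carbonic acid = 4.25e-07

pKa = -log(4.25e-07) = 6.37. pH = pKa + log([A⁻]/[HA]) = 6.37 + log(0.15/0.15)

pH = 6.37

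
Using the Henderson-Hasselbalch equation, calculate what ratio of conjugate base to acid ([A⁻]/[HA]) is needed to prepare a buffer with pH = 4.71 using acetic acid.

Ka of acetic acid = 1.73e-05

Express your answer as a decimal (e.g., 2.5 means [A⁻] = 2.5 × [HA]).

pKa = -log(1.73e-05) = 4.7620. pH = pKa + log([A⁻]/[HA]), so log([A⁻]/[HA]) = pH − pKa = 4.71 − 4.7620 = -0.0520. [A⁻]/[HA] = 10^(-0.0520) = 0.887

[A⁻]/[HA] = 0.887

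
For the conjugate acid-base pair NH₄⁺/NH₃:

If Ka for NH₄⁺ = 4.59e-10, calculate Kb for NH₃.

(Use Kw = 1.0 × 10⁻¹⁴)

For a conjugate pair Ka × Kb = Kw, so Kb = Kw/Ka = 1.0 × 10⁻¹⁴ / 4.59e-10 = 2.18e-05.

K_b = 2.18e-05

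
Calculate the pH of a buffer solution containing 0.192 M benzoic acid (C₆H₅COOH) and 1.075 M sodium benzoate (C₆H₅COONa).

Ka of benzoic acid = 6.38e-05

pKa = -log(6.38e-05) = 4.20. pH = pKa + log([A⁻]/[HA]) = 4.20 + log(1.075/0.192)

pH = 4.94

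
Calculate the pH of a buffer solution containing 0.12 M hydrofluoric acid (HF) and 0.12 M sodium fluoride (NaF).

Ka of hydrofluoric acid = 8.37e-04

pKa = -log(8.37e-04) = 3.08. pH = pKa + log([A⁻]/[HA]) = 3.08 + log(0.12/0.12)

pH = 3.08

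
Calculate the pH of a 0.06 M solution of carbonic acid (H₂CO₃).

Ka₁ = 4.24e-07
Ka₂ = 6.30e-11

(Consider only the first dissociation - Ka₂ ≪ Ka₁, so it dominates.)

First dissociation dominates. From Ka₁ = [H⁺][HA⁻]/[H₂A], x² + Ka₁·x − Ka₁·C = 0 with C = 0.06 M and Ka₁ = 4.24e-07. Solving: [H⁺] = (−Ka₁ + √(Ka₁² + 4·Ka₁·C)) / 2 = 1.5929e-04 M. pH = -log(1.5929e-04) = 3.80.

pH = 3.80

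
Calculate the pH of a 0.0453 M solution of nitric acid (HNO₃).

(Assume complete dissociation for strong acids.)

[H⁺] = 0.0453 M for strong acid. pH = -log[H⁺] = -log(0.0453)

pH = 1.34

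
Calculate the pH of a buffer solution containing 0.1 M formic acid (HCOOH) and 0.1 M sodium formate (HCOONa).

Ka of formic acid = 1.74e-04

pKa = -log(1.74e-04) = 3.76. pH = pKa + log([A⁻]/[HA]) = 3.76 + log(0.1/0.1)

pH = 3.76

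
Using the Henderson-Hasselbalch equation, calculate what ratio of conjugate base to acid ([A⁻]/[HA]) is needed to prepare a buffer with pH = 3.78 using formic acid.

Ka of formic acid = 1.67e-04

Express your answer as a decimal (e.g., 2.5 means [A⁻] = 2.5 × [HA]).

pKa = -log(1.67e-04) = 3.7773. pH = pKa + log([A⁻]/[HA]), so log([A⁻]/[HA]) = pH − pKa = 3.78 − 3.7773 = 0.0027. [A⁻]/[HA] = 10^(0.0027) = 1.01

[A⁻]/[HA] = 1.01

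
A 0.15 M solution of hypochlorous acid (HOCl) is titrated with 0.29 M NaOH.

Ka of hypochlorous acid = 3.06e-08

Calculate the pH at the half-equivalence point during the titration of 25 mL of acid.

At half-equivalence [HA] = [A⁻], so Henderson-Hasselbalch gives pH = pKa = -log(3.06e-08) = 7.51.

pH = pKa = 7.51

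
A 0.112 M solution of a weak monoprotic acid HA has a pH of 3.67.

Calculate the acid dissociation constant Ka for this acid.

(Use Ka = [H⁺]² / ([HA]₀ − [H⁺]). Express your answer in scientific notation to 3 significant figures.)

[H⁺] = 10^(−pH) = 10^(−3.67) = 2.138e-04 M. For HA ⇌ H⁺ + A⁻, Ka = [H⁺][A⁻]/[HA] = [H⁺]² / ([HA]₀ − [H⁺]) = (2.138e-04)² / (0.112 − 2.138e-04) = 4.09e-07.

K_a = 4.09e-07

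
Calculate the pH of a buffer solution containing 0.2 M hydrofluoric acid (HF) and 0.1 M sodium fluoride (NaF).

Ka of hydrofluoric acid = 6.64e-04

pKa = -log(6.64e-04) = 3.18. pH = pKa + log([A⁻]/[HA]) = 3.18 + log(0.1/0.2)

pH = 2.88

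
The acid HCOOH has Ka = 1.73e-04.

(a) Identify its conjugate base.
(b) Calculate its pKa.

(a) The conjugate base is formed by removing one H⁺ from HCOOH, giving HCOO⁻. (b) pKa = -log(Ka) = -log(1.73e-04) = 3.76.

Conjugate base: HCOO⁻; pK_a = 3.76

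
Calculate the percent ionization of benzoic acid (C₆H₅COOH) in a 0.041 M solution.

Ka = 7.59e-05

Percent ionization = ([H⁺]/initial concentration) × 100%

Using Ka equilibrium: x² + Ka×x - Ka×C = 0. Solving: [H⁺] = 1.7265e-03. Percent = (1.7265e-03/0.041) × 100

Percent ionization = 4.21%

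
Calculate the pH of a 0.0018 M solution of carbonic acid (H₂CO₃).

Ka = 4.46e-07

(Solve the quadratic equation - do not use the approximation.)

x² + Ka×x - Ka×C = 0. Using quadratic formula: [H⁺] = 2.8112e-05

pH = 4.55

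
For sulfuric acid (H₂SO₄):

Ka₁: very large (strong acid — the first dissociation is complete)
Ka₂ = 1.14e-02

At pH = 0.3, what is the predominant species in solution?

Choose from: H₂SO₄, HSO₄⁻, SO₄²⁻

The first dissociation is complete, so H₂SO₄ itself is never the predominant species in water; pKa₂ = -log(1.14e-02) = 1.94. For a polyprotic acid the predominant species crosses at each pKa: below pKa_n the protonated form dominates, above it the deprotonated form does. At pH = 0.3, the predominant species is HSO₄⁻.

HSO₄⁻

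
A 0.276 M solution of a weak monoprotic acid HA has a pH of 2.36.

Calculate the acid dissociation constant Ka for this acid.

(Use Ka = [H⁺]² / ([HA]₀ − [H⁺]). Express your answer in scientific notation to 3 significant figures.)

[H⁺] = 10^(−pH) = 10^(−2.36) = 4.365e-03 M. For HA ⇌ H⁺ + A⁻, Ka = [H⁺][A⁻]/[HA] = [H⁺]² / ([HA]₀ − [H⁺]) = (4.365e-03)² / (0.276 − 4.365e-03) = 7.01e-05.

K_a = 7.01e-05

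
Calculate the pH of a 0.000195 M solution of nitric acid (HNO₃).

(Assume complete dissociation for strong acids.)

[H⁺] = 0.000195 M for strong acid. pH = -log[H⁺] = -log(0.000195)

pH = 3.71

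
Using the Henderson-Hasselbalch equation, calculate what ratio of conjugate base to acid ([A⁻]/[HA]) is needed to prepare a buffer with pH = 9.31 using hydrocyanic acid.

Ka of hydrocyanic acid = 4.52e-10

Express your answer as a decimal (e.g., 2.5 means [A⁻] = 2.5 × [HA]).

pKa = -log(4.52e-10) = 9.3449. pH = pKa + log([A⁻]/[HA]), so log([A⁻]/[HA]) = pH − pKa = 9.31 − 9.3449 = -0.0349. [A⁻]/[HA] = 10^(-0.0349) = 0.923

[A⁻]/[HA] = 0.923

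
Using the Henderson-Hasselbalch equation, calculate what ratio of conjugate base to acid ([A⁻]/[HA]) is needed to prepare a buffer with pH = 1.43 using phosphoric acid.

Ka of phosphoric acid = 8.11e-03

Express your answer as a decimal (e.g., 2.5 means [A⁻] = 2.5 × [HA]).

pKa = -log(8.11e-03) = 2.0910. pH = pKa + log([A⁻]/[HA]), so log([A⁻]/[HA]) = pH − pKa = 1.43 − 2.0910 = -0.6610. [A⁻]/[HA] = 10^(-0.6610) = 0.218

[A⁻]/[HA] = 0.218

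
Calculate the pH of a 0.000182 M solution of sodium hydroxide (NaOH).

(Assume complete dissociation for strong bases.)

[OH⁻] = 0.000182 M for strong base. pOH = -log[OH⁻] = 3.74, pH = 14 - pOH

pH = 10.26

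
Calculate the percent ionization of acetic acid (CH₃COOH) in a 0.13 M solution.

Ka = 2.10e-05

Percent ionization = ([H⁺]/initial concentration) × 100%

Using Ka equilibrium: x² + Ka×x - Ka×C = 0. Solving: [H⁺] = 1.6418e-03. Percent = (1.6418e-03/0.13) × 100

Percent ionization = 1.26%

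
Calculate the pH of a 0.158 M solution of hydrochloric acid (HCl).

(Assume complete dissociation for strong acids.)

[H⁺] = 0.158 M for strong acid. pH = -log[H⁺] = -log(0.158)

pH = 0.80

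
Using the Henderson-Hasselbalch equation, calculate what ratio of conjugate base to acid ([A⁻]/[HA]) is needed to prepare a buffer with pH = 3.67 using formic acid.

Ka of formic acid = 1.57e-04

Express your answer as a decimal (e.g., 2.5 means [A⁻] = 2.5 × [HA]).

pKa = -log(1.57e-04) = 3.8041. pH = pKa + log([A⁻]/[HA]), so log([A⁻]/[HA]) = pH − pKa = 3.67 − 3.8041 = -0.1341. [A⁻]/[HA] = 10^(-0.1341) = 0.734

[A⁻]/[HA] = 0.734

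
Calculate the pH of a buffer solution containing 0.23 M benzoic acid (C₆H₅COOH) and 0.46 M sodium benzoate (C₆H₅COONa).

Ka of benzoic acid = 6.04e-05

pKa = -log(6.04e-05) = 4.22. pH = pKa + log([A⁻]/[HA]) = 4.22 + log(0.46/0.23)

pH = 4.52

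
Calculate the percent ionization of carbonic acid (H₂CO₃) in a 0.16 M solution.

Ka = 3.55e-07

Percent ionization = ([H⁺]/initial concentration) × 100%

Using Ka equilibrium: x² + Ka×x - Ka×C = 0. Solving: [H⁺] = 2.3815e-04. Percent = (2.3815e-04/0.16) × 100

Percent ionization = 0.149%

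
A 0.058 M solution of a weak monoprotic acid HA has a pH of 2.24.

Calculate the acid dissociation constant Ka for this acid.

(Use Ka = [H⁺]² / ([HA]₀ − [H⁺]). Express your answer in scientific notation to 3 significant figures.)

[H⁺] = 10^(−pH) = 10^(−2.24) = 5.754e-03 M. For HA ⇌ H⁺ + A⁻, Ka = [H⁺][A⁻]/[HA] = [H⁺]² / ([HA]₀ − [H⁺]) = (5.754e-03)² / (0.058 − 5.754e-03) = 6.34e-04.

K_a = 6.34e-04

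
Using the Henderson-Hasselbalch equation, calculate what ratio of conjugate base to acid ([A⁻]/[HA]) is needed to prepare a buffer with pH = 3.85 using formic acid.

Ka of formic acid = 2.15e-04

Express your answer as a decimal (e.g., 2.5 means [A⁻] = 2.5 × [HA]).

pKa = -log(2.15e-04) = 3.6676. pH = pKa + log([A⁻]/[HA]), so log([A⁻]/[HA]) = pH − pKa = 3.85 − 3.6676 = 0.1824. [A⁻]/[HA] = 10^(0.1824) = 1.52

[A⁻]/[HA] = 1.52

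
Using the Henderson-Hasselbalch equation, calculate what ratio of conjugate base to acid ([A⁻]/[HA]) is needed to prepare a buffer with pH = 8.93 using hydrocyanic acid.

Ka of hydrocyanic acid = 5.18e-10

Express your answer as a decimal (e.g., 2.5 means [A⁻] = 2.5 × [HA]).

pKa = -log(5.18e-10) = 9.2857. pH = pKa + log([A⁻]/[HA]), so log([A⁻]/[HA]) = pH − pKa = 8.93 − 9.2857 = -0.3557. [A⁻]/[HA] = 10^(-0.3557) = 0.441

[A⁻]/[HA] = 0.441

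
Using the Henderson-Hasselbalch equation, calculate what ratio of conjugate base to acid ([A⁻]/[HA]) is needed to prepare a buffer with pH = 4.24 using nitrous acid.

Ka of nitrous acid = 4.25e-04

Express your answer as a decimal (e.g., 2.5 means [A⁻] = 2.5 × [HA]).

pKa = -log(4.25e-04) = 3.3716. pH = pKa + log([A⁻]/[HA]), so log([A⁻]/[HA]) = pH − pKa = 4.24 − 3.3716 = 0.8684. [A⁻]/[HA] = 10^(0.8684) = 7.39

[A⁻]/[HA] = 7.39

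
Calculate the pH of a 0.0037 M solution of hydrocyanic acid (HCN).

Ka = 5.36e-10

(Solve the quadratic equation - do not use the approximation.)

x² + Ka×x - Ka×C = 0. Using quadratic formula: [H⁺] = 1.4080e-06

pH = 5.85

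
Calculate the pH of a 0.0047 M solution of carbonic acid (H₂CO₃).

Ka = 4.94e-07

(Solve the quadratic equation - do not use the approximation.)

x² + Ka×x - Ka×C = 0. Using quadratic formula: [H⁺] = 4.7939e-05

pH = 4.32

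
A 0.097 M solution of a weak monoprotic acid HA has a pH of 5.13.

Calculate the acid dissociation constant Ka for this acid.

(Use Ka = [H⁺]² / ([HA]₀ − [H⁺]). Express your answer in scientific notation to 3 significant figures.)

[H⁺] = 10^(−pH) = 10^(−5.13) = 7.413e-06 M. For HA ⇌ H⁺ + A⁻, Ka = [H⁺][A⁻]/[HA] = [H⁺]² / ([HA]₀ − [H⁺]) = (7.413e-06)² / (0.097 − 7.413e-06) = 5.67e-10.

K_a = 5.67e-10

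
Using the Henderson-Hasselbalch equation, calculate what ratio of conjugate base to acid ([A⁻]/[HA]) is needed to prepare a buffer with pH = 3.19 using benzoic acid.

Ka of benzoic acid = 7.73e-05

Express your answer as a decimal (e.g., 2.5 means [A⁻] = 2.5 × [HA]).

pKa = -log(7.73e-05) = 4.1118. pH = pKa + log([A⁻]/[HA]), so log([A⁻]/[HA]) = pH − pKa = 3.19 − 4.1118 = -0.9218. [A⁻]/[HA] = 10^(-0.9218) = 0.120

[A⁻]/[HA] = 0.120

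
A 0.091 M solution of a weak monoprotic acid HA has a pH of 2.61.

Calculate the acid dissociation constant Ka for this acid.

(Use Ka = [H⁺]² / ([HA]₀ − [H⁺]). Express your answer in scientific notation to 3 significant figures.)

[H⁺] = 10^(−pH) = 10^(−2.61) = 2.455e-03 M. For HA ⇌ H⁺ + A⁻, Ka = [H⁺][A⁻]/[HA] = [H⁺]² / ([HA]₀ − [H⁺]) = (2.455e-03)² / (0.091 − 2.455e-03) = 6.81e-05.

K_a = 6.81e-05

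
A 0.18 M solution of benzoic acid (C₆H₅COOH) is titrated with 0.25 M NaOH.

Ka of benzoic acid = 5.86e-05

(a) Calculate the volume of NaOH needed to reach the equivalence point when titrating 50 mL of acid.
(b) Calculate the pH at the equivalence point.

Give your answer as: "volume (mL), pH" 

moles acid = 0.18 × 50/1000 = 0.009 mol; V_base = moles/0.25 × 1000 = 36.0 mL. At equivalence only the conjugate base is present: [A⁻] = 0.009/0.086 = 1.0465e-01 M. Kb = Kw/Ka = 1.71e-10; [OH⁻] = √(Kb × [A⁻]) = 4.2259e-06; pOH = 5.37; pH = 14 - pOH = 8.63.

V = 36.0 mL, pH = 8.63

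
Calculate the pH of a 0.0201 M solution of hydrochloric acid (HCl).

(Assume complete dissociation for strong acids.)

[H⁺] = 0.0201 M for strong acid. pH = -log[H⁺] = -log(0.0201)

pH = 1.70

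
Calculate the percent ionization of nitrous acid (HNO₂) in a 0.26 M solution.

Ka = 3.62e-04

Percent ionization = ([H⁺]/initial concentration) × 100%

Using Ka equilibrium: x² + Ka×x - Ka×C = 0. Solving: [H⁺] = 9.5222e-03. Percent = (9.5222e-03/0.26) × 100

Percent ionization = 3.66%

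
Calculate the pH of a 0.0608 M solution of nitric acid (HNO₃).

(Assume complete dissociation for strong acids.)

[H⁺] = 0.0608 M for strong acid. pH = -log[H⁺] = -log(0.0608)

pH = 1.22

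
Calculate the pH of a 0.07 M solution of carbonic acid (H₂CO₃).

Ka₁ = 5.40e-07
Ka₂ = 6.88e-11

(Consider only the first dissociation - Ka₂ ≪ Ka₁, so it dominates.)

First dissociation dominates. From Ka₁ = [H⁺][HA⁻]/[H₂A], x² + Ka₁·x − Ka₁·C = 0 with C = 0.07 M and Ka₁ = 5.40e-07. Solving: [H⁺] = (−Ka₁ + √(Ka₁² + 4·Ka₁·C)) / 2 = 1.9415e-04 M. pH = -log(1.9415e-04) = 3.71.

pH = 3.71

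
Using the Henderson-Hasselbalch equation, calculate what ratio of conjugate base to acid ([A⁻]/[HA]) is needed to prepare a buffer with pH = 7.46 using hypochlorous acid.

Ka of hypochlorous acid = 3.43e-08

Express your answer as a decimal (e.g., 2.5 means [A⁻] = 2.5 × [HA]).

pKa = -log(3.43e-08) = 7.4647. pH = pKa + log([A⁻]/[HA]), so log([A⁻]/[HA]) = pH − pKa = 7.46 − 7.4647 = -0.0047. [A⁻]/[HA] = 10^(-0.0047) = 0.989

[A⁻]/[HA] = 0.989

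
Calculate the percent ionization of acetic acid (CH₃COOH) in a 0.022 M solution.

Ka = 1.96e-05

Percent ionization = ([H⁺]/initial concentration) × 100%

Using Ka equilibrium: x² + Ka×x - Ka×C = 0. Solving: [H⁺] = 6.4693e-04. Percent = (6.4693e-04/0.022) × 100

Percent ionization = 2.94%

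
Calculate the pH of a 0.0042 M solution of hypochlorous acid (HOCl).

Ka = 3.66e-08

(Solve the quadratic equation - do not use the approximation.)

x² + Ka×x - Ka×C = 0. Using quadratic formula: [H⁺] = 1.2380e-05

pH = 4.91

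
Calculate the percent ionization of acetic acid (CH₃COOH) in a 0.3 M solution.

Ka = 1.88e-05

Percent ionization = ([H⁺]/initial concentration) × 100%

Using Ka equilibrium: x² + Ka×x - Ka×C = 0. Solving: [H⁺] = 2.3655e-03. Percent = (2.3655e-03/0.3) × 100

Percent ionization = 0.788%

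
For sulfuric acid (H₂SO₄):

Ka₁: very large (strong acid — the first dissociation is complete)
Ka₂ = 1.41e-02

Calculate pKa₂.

pKa₂ = -log(Ka₂) = -log(1.41e-02) = 1.85.

pK_{a2} = 1.85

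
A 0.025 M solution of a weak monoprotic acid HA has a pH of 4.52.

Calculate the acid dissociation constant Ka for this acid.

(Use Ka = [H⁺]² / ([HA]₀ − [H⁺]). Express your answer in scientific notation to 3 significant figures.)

[H⁺] = 10^(−pH) = 10^(−4.52) = 3.020e-05 M. For HA ⇌ H⁺ + A⁻, Ka = [H⁺][A⁻]/[HA] = [H⁺]² / ([HA]₀ − [H⁺]) = (3.020e-05)² / (0.025 − 3.020e-05) = 3.65e-08.

K_a = 3.65e-08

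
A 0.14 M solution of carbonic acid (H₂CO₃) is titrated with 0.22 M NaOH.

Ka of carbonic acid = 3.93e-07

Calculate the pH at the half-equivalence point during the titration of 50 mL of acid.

At half-equivalence [HA] = [A⁻], so Henderson-Hasselbalch gives pH = pKa = -log(3.93e-07) = 6.41.

pH = pKa = 6.41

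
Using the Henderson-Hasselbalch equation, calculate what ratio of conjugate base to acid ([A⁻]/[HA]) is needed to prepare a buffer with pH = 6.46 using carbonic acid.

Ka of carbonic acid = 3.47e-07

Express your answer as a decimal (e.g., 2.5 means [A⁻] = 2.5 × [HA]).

pKa = -log(3.47e-07) = 6.4597. pH = pKa + log([A⁻]/[HA]), so log([A⁻]/[HA]) = pH − pKa = 6.46 − 6.4597 = 0.0003. [A⁻]/[HA] = 10^(0.0003) = 1.00

[A⁻]/[HA] = 1.00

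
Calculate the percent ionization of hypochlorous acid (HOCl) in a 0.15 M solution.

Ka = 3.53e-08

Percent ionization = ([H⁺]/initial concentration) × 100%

Using Ka equilibrium: x² + Ka×x - Ka×C = 0. Solving: [H⁺] = 7.2749e-05. Percent = (7.2749e-05/0.15) × 100

Percent ionization = 0.0485%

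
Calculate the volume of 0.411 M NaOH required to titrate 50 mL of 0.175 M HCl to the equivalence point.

At equivalence: moles acid = moles base. moles HCl = 0.175 × 50/1000 = 0.00875 mol. V_base = moles / 0.411 × 1000 = 21.3 mL.

V_{base} = 21.3 mL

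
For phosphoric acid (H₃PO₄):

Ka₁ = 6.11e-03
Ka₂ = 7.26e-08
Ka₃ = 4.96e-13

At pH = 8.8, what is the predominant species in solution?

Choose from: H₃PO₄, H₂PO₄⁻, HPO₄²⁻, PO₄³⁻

pKa₁ = 2.21, pKa₂ = 7.14, pKa₃ = 12.30. For a polyprotic acid the predominant species crosses at each pKa: below pKa_n the protonated form dominates, above it the deprotonated form does. At pH = 8.8, the predominant species is HPO₄²⁻.

HPO₄²⁻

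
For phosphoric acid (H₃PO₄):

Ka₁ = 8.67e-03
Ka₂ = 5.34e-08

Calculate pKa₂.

pKa₂ = -log(Ka₂) = -log(5.34e-08) = 7.27.

pK_{a2} = 7.27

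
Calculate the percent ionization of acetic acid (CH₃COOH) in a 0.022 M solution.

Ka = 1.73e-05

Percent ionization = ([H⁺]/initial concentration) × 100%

Using Ka equilibrium: x² + Ka×x - Ka×C = 0. Solving: [H⁺] = 6.0834e-04. Percent = (6.0834e-04/0.022) × 100

Percent ionization = 2.77%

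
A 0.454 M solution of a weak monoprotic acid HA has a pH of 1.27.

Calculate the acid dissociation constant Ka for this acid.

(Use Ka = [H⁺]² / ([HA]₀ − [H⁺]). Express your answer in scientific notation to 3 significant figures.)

[H⁺] = 10^(−pH) = 10^(−1.27) = 5.370e-02 M. For HA ⇌ H⁺ + A⁻, Ka = [H⁺][A⁻]/[HA] = [H⁺]² / ([HA]₀ − [H⁺]) = (5.370e-02)² / (0.454 − 5.370e-02) = 7.20e-03.

K_a = 7.20e-03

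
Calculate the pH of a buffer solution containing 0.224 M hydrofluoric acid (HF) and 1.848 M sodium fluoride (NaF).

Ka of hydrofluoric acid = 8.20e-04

pKa = -log(8.20e-04) = 3.09. pH = pKa + log([A⁻]/[HA]) = 3.09 + log(1.848/0.224)

pH = 4.00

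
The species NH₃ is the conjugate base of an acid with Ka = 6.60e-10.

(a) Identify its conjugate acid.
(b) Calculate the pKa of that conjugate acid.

(a) The conjugate acid is formed by adding one H⁺ to NH₃, giving NH₄⁺. (b) pKa = -log(Ka) = -log(6.60e-10) = 9.18.

Conjugate acid: NH₄⁺; pK_a = 9.18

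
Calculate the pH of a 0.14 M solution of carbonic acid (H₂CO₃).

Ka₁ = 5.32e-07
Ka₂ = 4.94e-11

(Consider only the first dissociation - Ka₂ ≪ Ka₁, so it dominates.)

First dissociation dominates. From Ka₁ = [H⁺][HA⁻]/[H₂A], x² + Ka₁·x − Ka₁·C = 0 with C = 0.14 M and Ka₁ = 5.32e-07. Solving: [H⁺] = (−Ka₁ + √(Ka₁² + 4·Ka₁·C)) / 2 = 2.7264e-04 M. pH = -log(2.7264e-04) = 3.56.

pH = 3.56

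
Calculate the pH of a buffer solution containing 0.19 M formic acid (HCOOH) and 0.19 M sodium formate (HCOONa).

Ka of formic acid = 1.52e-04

pKa = -log(1.52e-04) = 3.82. pH = pKa + log([A⁻]/[HA]) = 3.82 + log(0.19/0.19)

pH = 3.82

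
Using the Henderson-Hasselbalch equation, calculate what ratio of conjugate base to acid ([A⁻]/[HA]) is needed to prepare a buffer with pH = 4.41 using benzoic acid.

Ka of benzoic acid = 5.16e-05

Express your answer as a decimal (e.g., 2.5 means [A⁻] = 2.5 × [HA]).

pKa = -log(5.16e-05) = 4.2874. pH = pKa + log([A⁻]/[HA]), so log([A⁻]/[HA]) = pH − pKa = 4.41 − 4.2874 = 0.1226. [A⁻]/[HA] = 10^(0.1226) = 1.33

[A⁻]/[HA] = 1.33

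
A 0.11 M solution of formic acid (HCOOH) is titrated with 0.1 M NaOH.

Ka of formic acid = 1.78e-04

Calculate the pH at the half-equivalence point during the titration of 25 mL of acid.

At half-equivalence [HA] = [A⁻], so Henderson-Hasselbalch gives pH = pKa = -log(1.78e-04) = 3.75.

pH = pKa = 3.75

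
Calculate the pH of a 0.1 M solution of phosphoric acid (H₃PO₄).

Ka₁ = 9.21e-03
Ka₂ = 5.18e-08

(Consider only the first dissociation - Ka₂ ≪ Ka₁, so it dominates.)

First dissociation dominates. From Ka₁ = [H⁺][HA⁻]/[H₂A], x² + Ka₁·x − Ka₁·C = 0 with C = 0.1 M and Ka₁ = 9.21e-03. Solving: [H⁺] = (−Ka₁ + √(Ka₁² + 4·Ka₁·C)) / 2 = 2.6090e-02 M. pH = -log(2.6090e-02) = 1.58.

pH = 1.58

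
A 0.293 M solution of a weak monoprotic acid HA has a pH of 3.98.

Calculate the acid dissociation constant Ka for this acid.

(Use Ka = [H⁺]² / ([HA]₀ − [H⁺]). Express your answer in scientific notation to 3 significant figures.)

[H⁺] = 10^(−pH) = 10^(−3.98) = 1.047e-04 M. For HA ⇌ H⁺ + A⁻, Ka = [H⁺][A⁻]/[HA] = [H⁺]² / ([HA]₀ − [H⁺]) = (1.047e-04)² / (0.293 − 1.047e-04) = 3.74e-08.

K_a = 3.74e-08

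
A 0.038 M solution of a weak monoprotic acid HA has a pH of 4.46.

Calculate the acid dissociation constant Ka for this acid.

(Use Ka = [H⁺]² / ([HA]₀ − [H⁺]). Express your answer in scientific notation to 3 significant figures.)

[H⁺] = 10^(−pH) = 10^(−4.46) = 3.467e-05 M. For HA ⇌ H⁺ + A⁻, Ka = [H⁺][A⁻]/[HA] = [H⁺]² / ([HA]₀ − [H⁺]) = (3.467e-05)² / (0.038 − 3.467e-05) = 3.17e-08.

K_a = 3.17e-08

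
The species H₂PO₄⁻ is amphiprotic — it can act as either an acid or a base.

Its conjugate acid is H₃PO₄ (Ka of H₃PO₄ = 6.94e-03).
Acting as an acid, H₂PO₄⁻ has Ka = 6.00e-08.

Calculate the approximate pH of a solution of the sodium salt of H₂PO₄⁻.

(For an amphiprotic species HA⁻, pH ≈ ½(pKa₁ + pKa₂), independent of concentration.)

pKa₁ = -log(6.94e-03) = 2.16; pKa₂ = -log(6.00e-08) = 7.22. For an amphiprotic species, pH ≈ ½(pKa₁ + pKa₂) = ½(2.16 + 7.22) = 4.69.

pH = 4.69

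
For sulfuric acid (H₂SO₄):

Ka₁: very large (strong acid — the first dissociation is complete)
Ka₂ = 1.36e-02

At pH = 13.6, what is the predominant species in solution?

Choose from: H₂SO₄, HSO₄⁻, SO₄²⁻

The first dissociation is complete, so H₂SO₄ itself is never the predominant species in water; pKa₂ = -log(1.36e-02) = 1.87. For a polyprotic acid the predominant species crosses at each pKa: below pKa_n the protonated form dominates, above it the deprotonated form does. At pH = 13.6, the predominant species is SO₄²⁻.

SO₄²⁻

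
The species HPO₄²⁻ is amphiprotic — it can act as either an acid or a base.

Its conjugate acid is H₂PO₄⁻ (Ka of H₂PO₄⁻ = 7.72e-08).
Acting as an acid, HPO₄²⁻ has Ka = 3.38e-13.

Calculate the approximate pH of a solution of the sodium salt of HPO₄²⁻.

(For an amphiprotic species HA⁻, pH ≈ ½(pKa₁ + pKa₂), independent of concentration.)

pKa₁ = -log(7.72e-08) = 7.11; pKa₂ = -log(3.38e-13) = 12.47. For an amphiprotic species, pH ≈ ½(pKa₁ + pKa₂) = ½(7.11 + 12.47) = 9.79.

pH = 9.79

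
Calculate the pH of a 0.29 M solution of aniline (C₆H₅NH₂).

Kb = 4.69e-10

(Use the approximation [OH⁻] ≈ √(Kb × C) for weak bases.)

[OH⁻] = √(Kb × C) = √(4.69e-10 × 0.29) = 1.1662e-05. pOH = 4.93, pH = 14 - pOH

pH = 9.07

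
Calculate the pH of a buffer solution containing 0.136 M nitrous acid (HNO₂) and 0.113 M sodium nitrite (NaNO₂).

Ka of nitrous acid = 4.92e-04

pKa = -log(4.92e-04) = 3.31. pH = pKa + log([A⁻]/[HA]) = 3.31 + log(0.113/0.136)

pH = 3.23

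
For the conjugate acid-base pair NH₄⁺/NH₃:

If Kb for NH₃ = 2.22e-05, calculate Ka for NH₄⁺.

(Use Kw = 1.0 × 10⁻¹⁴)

For a conjugate pair Ka × Kb = Kw, so Ka = Kw/Kb = 1.0 × 10⁻¹⁴ / 2.22e-05 = 4.50e-10.

K_a = 4.50e-10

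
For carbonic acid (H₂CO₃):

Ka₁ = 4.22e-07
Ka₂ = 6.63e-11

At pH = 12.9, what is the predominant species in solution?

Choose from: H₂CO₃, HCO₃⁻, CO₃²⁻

pKa₁ = 6.37, pKa₂ = 10.18. For a polyprotic acid the predominant species crosses at each pKa: below pKa_n the protonated form dominates, above it the deprotonated form does. At pH = 12.9, the predominant species is CO₃²⁻.

CO₃²⁻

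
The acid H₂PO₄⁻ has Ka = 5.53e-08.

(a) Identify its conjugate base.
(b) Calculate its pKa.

(a) The conjugate base is formed by removing one H⁺ from H₂PO₄⁻, giving HPO₄²⁻. (b) pKa = -log(Ka) = -log(5.53e-08) = 7.26.

Conjugate base: HPO₄²⁻; pK_a = 7.26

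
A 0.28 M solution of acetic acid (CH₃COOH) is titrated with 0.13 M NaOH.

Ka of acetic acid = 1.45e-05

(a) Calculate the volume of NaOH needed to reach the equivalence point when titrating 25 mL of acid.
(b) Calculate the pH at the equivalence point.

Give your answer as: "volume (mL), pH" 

moles acid = 0.28 × 25/1000 = 0.007 mol; V_base = moles/0.13 × 1000 = 53.8 mL. At equivalence only the conjugate base is present: [A⁻] = 0.007/0.079 = 8.8780e-02 M. Kb = Kw/Ka = 6.90e-10; [OH⁻] = √(Kb × [A⁻]) = 7.8248e-06; pOH = 5.11; pH = 14 - pOH = 8.89.

V = 53.8 mL, pH = 8.89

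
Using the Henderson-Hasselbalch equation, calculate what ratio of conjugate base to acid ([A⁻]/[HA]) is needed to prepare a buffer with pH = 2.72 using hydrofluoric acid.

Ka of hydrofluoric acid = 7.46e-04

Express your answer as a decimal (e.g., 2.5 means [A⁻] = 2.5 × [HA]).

pKa = -log(7.46e-04) = 3.1273. pH = pKa + log([A⁻]/[HA]), so log([A⁻]/[HA]) = pH − pKa = 2.72 − 3.1273 = -0.4073. [A⁻]/[HA] = 10^(-0.4073) = 0.392

[A⁻]/[HA] = 0.392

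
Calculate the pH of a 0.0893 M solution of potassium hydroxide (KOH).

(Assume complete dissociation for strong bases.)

[OH⁻] = 0.0893 M for strong base. pOH = -log[OH⁻] = 1.05, pH = 14 - pOH

pH = 12.95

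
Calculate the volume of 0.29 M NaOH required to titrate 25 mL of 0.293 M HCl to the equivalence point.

At equivalence: moles acid = moles base. moles HCl = 0.293 × 25/1000 = 0.007325 mol. V_base = moles / 0.29 × 1000 = 25.3 mL.

V_{base} = 25.3 mL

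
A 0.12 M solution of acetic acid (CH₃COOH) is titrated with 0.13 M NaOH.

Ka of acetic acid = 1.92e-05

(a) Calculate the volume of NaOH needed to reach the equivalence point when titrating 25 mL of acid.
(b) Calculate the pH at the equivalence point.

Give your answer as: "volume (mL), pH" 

moles acid = 0.12 × 25/1000 = 0.003 mol; V_base = moles/0.13 × 1000 = 23.1 mL. At equivalence only the conjugate base is present: [A⁻] = 0.003/0.048 = 6.2400e-02 M. Kb = Kw/Ka = 5.21e-10; [OH⁻] = √(Kb × [A⁻]) = 5.7009e-06; pOH = 5.24; pH = 14 - pOH = 8.76.

V = 23.1 mL, pH = 8.76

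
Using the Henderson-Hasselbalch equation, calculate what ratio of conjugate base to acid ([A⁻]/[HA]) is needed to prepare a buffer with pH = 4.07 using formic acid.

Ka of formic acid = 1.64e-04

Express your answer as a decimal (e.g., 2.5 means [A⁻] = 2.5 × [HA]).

pKa = -log(1.64e-04) = 3.7852. pH = pKa + log([A⁻]/[HA]), so log([A⁻]/[HA]) = pH − pKa = 4.07 − 3.7852 = 0.2848. [A⁻]/[HA] = 10^(0.2848) = 1.93

[A⁻]/[HA] = 1.93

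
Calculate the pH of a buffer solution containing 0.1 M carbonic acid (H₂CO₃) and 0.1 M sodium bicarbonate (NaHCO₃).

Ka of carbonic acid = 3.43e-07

pKa = -log(3.43e-07) = 6.46. pH = pKa + log([A⁻]/[HA]) = 6.46 + log(0.1/0.1)

pH = 6.46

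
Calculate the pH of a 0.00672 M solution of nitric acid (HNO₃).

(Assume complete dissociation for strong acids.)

[H⁺] = 0.00672 M for strong acid. pH = -log[H⁺] = -log(0.00672)

pH = 2.17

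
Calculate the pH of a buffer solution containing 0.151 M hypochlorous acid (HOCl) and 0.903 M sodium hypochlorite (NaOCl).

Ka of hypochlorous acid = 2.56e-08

pKa = -log(2.56e-08) = 7.59. pH = pKa + log([A⁻]/[HA]) = 7.59 + log(0.903/0.151)

pH = 8.37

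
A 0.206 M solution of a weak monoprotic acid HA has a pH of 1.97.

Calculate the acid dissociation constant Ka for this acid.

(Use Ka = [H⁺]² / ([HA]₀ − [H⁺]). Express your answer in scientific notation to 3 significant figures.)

[H⁺] = 10^(−pH) = 10^(−1.97) = 1.072e-02 M. For HA ⇌ H⁺ + A⁻, Ka = [H⁺][A⁻]/[HA] = [H⁺]² / ([HA]₀ − [H⁺]) = (1.072e-02)² / (0.206 − 1.072e-02) = 5.88e-04.

K_a = 5.88e-04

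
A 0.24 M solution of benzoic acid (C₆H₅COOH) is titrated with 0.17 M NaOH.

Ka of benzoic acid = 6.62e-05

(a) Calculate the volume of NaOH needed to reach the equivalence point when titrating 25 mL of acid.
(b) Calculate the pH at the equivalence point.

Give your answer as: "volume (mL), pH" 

moles acid = 0.24 × 25/1000 = 0.006 mol; V_base = moles/0.17 × 1000 = 35.3 mL. At equivalence only the conjugate base is present: [A⁻] = 0.006/0.060 = 9.9512e-02 M. Kb = Kw/Ka = 1.51e-10; [OH⁻] = √(Kb × [A⁻]) = 3.8771e-06; pOH = 5.41; pH = 14 - pOH = 8.59.

V = 35.3 mL, pH = 8.59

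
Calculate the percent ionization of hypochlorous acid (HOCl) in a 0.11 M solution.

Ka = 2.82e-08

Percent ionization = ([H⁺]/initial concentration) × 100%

Using Ka equilibrium: x² + Ka×x - Ka×C = 0. Solving: [H⁺] = 5.5682e-05. Percent = (5.5682e-05/0.11) × 100

Percent ionization = 0.0506%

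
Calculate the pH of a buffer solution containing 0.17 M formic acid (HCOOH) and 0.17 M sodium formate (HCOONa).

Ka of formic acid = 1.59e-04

pKa = -log(1.59e-04) = 3.80. pH = pKa + log([A⁻]/[HA]) = 3.80 + log(0.17/0.17)

pH = 3.80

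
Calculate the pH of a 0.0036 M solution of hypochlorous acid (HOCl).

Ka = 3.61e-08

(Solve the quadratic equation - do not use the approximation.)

x² + Ka×x - Ka×C = 0. Using quadratic formula: [H⁺] = 1.1382e-05

pH = 4.94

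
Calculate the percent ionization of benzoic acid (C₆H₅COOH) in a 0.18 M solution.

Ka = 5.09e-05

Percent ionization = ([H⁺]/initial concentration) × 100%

Using Ka equilibrium: x² + Ka×x - Ka×C = 0. Solving: [H⁺] = 3.0015e-03. Percent = (3.0015e-03/0.18) × 100

Percent ionization = 1.67%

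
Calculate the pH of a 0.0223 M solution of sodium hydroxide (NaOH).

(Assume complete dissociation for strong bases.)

[OH⁻] = 0.0223 M for strong base. pOH = -log[OH⁻] = 1.65, pH = 14 - pOH

pH = 12.35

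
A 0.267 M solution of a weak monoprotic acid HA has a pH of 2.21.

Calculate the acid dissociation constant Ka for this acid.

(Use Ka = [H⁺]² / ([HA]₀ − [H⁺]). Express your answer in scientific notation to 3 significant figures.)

[H⁺] = 10^(−pH) = 10^(−2.21) = 6.166e-03 M. For HA ⇌ H⁺ + A⁻, Ka = [H⁺][A⁻]/[HA] = [H⁺]² / ([HA]₀ − [H⁺]) = (6.166e-03)² / (0.267 − 6.166e-03) = 1.46e-04.

K_a = 1.46e-04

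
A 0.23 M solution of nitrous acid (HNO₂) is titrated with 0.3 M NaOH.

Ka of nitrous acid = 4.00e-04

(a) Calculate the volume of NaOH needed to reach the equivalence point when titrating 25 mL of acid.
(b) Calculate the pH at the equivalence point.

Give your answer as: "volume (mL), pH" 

moles acid = 0.23 × 25/1000 = 0.00575 mol; V_base = moles/0.3 × 1000 = 19.2 mL. At equivalence only the conjugate base is present: [A⁻] = 0.00575/0.044 = 1.3019e-01 M. Kb = Kw/Ka = 2.50e-11; [OH⁻] = √(Kb × [A⁻]) = 1.8041e-06; pOH = 5.74; pH = 14 - pOH = 8.26.

V = 19.2 mL, pH = 8.26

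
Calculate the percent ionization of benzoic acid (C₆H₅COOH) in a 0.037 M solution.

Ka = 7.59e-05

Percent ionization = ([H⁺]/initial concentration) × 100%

Using Ka equilibrium: x² + Ka×x - Ka×C = 0. Solving: [H⁺] = 1.6383e-03. Percent = (1.6383e-03/0.037) × 100

Percent ionization = 4.43%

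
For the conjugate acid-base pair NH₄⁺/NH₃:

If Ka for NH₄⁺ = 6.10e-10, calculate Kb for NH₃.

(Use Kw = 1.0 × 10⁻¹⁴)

For a conjugate pair Ka × Kb = Kw, so Kb = Kw/Ka = 1.0 × 10⁻¹⁴ / 6.10e-10 = 1.64e-05.

K_b = 1.64e-05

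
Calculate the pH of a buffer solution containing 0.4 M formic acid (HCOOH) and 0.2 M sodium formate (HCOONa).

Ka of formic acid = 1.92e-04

pKa = -log(1.92e-04) = 3.72. pH = pKa + log([A⁻]/[HA]) = 3.72 + log(0.2/0.4)

pH = 3.42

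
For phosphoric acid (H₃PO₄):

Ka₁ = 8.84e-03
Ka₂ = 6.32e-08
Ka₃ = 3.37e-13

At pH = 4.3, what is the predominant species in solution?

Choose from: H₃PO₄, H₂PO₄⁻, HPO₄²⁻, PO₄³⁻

pKa₁ = 2.05, pKa₂ = 7.20, pKa₃ = 12.47. For a polyprotic acid the predominant species crosses at each pKa: below pKa_n the protonated form dominates, above it the deprotonated form does. At pH = 4.3, the predominant species is H₂PO₄⁻.

H₂PO₄⁻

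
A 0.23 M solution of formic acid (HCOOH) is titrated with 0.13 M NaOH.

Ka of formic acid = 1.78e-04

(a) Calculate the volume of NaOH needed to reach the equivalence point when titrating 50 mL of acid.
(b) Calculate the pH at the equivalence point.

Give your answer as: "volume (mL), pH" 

moles acid = 0.23 × 50/1000 = 0.0115 mol; V_base = moles/0.13 × 1000 = 88.5 mL. At equivalence only the conjugate base is present: [A⁻] = 0.0115/0.138 = 8.3056e-02 M. Kb = Kw/Ka = 5.62e-11; [OH⁻] = √(Kb × [A⁻]) = 2.1601e-06; pOH = 5.67; pH = 14 - pOH = 8.33.

V = 88.5 mL, pH = 8.33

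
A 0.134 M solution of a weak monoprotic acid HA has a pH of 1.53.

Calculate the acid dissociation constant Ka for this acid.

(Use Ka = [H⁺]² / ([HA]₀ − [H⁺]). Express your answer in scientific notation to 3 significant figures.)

[H⁺] = 10^(−pH) = 10^(−1.53) = 2.951e-02 M. For HA ⇌ H⁺ + A⁻, Ka = [H⁺][A⁻]/[HA] = [H⁺]² / ([HA]₀ − [H⁺]) = (2.951e-02)² / (0.134 − 2.951e-02) = 8.34e-03.

K_a = 8.34e-03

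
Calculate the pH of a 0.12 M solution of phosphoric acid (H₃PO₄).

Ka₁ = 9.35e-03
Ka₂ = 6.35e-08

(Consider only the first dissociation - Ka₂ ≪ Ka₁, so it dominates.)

First dissociation dominates. From Ka₁ = [H⁺][HA⁻]/[H₂A], x² + Ka₁·x − Ka₁·C = 0 with C = 0.12 M and Ka₁ = 9.35e-03. Solving: [H⁺] = (−Ka₁ + √(Ka₁² + 4·Ka₁·C)) / 2 = 2.9146e-02 M. pH = -log(2.9146e-02) = 1.54.

pH = 1.54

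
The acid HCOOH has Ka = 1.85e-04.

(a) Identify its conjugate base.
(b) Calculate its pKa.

(a) The conjugate base is formed by removing one H⁺ from HCOOH, giving HCOO⁻. (b) pKa = -log(Ka) = -log(1.85e-04) = 3.73.

Conjugate base: HCOO⁻; pK_a = 3.73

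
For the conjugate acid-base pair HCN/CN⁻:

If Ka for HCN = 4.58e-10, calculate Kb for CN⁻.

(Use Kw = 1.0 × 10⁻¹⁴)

For a conjugate pair Ka × Kb = Kw, so Kb = Kw/Ka = 1.0 × 10⁻¹⁴ / 4.58e-10 = 2.18e-05.

K_b = 2.18e-05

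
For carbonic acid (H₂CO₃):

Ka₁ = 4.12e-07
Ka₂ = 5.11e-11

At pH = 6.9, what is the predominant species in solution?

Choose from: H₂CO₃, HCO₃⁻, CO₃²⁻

pKa₁ = 6.39, pKa₂ = 10.29. For a polyprotic acid the predominant species crosses at each pKa: below pKa_n the protonated form dominates, above it the deprotonated form does. At pH = 6.9, the predominant species is HCO₃⁻.

HCO₃⁻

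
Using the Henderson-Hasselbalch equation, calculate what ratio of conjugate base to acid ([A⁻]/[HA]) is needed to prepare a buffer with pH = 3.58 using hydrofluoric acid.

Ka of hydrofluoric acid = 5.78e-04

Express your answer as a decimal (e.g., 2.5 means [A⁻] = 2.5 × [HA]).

pKa = -log(5.78e-04) = 3.2381. pH = pKa + log([A⁻]/[HA]), so log([A⁻]/[HA]) = pH − pKa = 3.58 − 3.2381 = 0.3419. [A⁻]/[HA] = 10^(0.3419) = 2.20

[A⁻]/[HA] = 2.20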